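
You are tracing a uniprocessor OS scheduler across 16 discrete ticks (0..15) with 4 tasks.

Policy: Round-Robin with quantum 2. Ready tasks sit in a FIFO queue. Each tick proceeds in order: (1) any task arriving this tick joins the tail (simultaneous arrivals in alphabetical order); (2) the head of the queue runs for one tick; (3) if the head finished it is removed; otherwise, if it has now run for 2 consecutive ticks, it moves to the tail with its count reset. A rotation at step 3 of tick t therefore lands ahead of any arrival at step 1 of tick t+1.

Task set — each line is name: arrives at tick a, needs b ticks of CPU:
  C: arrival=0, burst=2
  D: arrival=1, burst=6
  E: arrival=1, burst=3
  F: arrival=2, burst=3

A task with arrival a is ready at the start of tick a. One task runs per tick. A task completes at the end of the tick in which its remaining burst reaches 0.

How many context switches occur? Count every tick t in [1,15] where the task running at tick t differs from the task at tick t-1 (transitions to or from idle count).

t=0: queue=[C] q_used=0 → run C
t=1: queue=[C,D,E] q_used=1 → run C
t=2: queue=[D,E,F] q_used=0 → run D
t=3: queue=[D,E,F] q_used=1 → run D
t=4: queue=[E,F,D] q_used=0 → run E
t=5: queue=[E,F,D] q_used=1 → run E
t=6: queue=[F,D,E] q_used=0 → run F
t=7: queue=[F,D,E] q_used=1 → run F
t=8: queue=[D,E,F] q_used=0 → run D
t=9: queue=[D,E,F] q_used=1 → run D
t=10: queue=[E,F,D] q_used=0 → run E
t=11: queue=[F,D] q_used=0 → run F
t=12: queue=[D] q_used=0 → run D
t=13: queue=[D] q_used=1 → run D
t=14: (idle)
t=15: (idle)

context switches = 8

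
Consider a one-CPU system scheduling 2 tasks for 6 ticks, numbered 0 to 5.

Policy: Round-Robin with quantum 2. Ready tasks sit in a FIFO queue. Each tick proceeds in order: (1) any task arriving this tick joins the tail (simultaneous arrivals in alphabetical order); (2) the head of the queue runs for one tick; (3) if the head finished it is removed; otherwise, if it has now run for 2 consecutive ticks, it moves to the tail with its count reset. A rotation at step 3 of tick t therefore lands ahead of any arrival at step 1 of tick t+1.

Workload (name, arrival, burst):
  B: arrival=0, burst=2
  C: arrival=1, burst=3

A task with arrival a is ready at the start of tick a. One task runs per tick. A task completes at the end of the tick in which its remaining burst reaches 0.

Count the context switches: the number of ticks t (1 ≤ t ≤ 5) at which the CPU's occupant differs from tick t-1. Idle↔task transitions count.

context switches = 2

t=0: queue=[B] q_used=0 → run B
t=1: queue=[B,C] q_used=1 → run B
t=2: queue=[C] q_used=0 → run C
t=3: queue=[C] q_used=1 → run C
t=4: queue=[C] q_used=0 → run C
t=5: (idle)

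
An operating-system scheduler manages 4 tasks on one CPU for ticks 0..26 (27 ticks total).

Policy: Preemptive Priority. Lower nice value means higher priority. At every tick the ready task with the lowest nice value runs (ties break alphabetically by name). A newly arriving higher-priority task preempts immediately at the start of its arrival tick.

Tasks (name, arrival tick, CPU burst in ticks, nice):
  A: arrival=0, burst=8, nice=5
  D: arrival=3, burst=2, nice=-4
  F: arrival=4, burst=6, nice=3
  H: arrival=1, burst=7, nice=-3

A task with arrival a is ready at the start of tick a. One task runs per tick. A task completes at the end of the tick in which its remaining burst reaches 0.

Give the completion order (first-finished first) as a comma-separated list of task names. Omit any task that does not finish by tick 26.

t=0: ready={A} → run A
t=1: ready={A,H} → run H
t=2: ready={A,H} → run H
t=3: ready={A,D,H} → run D
t=4: ready={A,D,F,H} → run D
t=5: ready={A,F,H} → run H
t=6: ready={A,F,H} → run H
t=7: ready={A,F,H} → run H
t=8: ready={A,F,H} → run H
t=9: ready={A,F,H} → run H
t=10: ready={A,F} → run F
t=11: ready={A,F} → run F
t=12: ready={A,F} → run F
t=13: ready={A,F} → run F
t=14: ready={A,F} → run F
t=15: ready={A,F} → run F
t=16: ready={A} → run A
t=17: ready={A} → run A
t=18: ready={A} → run A
t=19: ready={A} → run A
t=20: ready={A} → run A
t=21: ready={A} → run A
t=22: ready={A} → run A
t=23: (idle)
t=24: (idle)
t=25: (idle)
t=26: (idle)

completion order = D, H, F, A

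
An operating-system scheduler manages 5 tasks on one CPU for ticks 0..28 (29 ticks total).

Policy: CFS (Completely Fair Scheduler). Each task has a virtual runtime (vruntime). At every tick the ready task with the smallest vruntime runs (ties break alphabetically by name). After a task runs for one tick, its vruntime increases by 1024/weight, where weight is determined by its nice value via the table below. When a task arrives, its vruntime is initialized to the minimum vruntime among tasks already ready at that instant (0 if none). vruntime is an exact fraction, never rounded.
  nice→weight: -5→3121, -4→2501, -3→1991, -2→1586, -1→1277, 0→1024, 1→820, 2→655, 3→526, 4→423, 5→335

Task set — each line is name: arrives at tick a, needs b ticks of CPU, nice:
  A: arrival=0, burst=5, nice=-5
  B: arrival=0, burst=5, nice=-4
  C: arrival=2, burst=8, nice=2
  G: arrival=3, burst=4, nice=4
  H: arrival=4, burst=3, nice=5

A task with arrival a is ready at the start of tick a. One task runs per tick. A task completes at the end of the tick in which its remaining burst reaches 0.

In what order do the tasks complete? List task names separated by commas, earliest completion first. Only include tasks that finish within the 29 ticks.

completion order = A, B, H, G, C

t=0: vr[A=0 B=0] → run A
t=1: vr[A=1024/3121 B=0] → run B
t=2: vr[A=1024/3121 B=1024/2501 C=1024/3121] → run A
t=3: vr[A=2048/3121 B=1024/2501 C=1024/3121 G=1024/3121] → run C
t=4: vr[A=2048/3121 B=1024/2501 C=3866624/2044255 G=1024/3121 H=1024/3121] → run G
t=5: vr[A=2048/3121 B=1024/2501 C=3866624/2044255 G=3629056/1320183 H=1024/3121] → run H
t=6: vr[A=2048/3121 B=1024/2501 C=3866624/2044255 G=3629056/1320183 H=3538944/1045535] → run B
t=7: vr[A=2048/3121 B=2048/2501 C=3866624/2044255 G=3629056/1320183 H=3538944/1045535] → run A
t=8: vr[A=3072/3121 B=2048/2501 C=3866624/2044255 G=3629056/1320183 H=3538944/1045535] → run B
t=9: vr[A=3072/3121 B=3072/2501 C=3866624/2044255 G=3629056/1320183 H=3538944/1045535] → run A
t=10: vr[A=4096/3121 B=3072/2501 C=3866624/2044255 G=3629056/1320183 H=3538944/1045535] → run B
t=11: vr[A=4096/3121 B=4096/2501 C=3866624/2044255 G=3629056/1320183 H=3538944/1045535] → run A
t=12: vr[B=4096/2501 C=3866624/2044255 G=3629056/1320183 H=3538944/1045535] → run B
t=13: vr[C=3866624/2044255 G=3629056/1320183 H=3538944/1045535] → run C
t=14: vr[C=7062528/2044255 G=3629056/1320183 H=3538944/1045535] → run G
t=15: vr[C=7062528/2044255 G=6824960/1320183 H=3538944/1045535] → run H
t=16: vr[C=7062528/2044255 G=6824960/1320183 H=6734848/1045535] → run C
t=17: vr[C=10258432/2044255 G=6824960/1320183 H=6734848/1045535] → run C
t=18: vr[C=13454336/2044255 G=6824960/1320183 H=6734848/1045535] → run G
t=19: vr[C=13454336/2044255 G=3340288/440061 H=6734848/1045535] → run H
t=20: vr[C=13454336/2044255 G=3340288/440061] → run C
t=21: vr[C=3330048/408851 G=3340288/440061] → run G
t=22: vr[C=3330048/408851] → run C
t=23: vr[C=19846144/2044255] → run C
t=24: vr[C=23042048/2044255] → run C
t=25: (idle)
t=26: (idle)
t=27: (idle)
t=28: (idle)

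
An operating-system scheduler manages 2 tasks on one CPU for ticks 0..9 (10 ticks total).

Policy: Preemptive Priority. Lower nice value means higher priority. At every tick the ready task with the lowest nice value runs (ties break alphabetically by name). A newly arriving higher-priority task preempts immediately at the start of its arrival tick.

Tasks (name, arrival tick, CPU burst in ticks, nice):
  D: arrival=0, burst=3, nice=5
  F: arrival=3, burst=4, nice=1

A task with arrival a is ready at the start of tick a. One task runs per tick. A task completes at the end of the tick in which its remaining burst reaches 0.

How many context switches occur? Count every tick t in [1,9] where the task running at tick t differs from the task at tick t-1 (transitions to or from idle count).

t=0: ready={D} → run D
t=1: ready={D} → run D
t=2: ready={D} → run D
t=3: ready={F} → run F
t=4: ready={F} → run F
t=5: ready={F} → run F
t=6: ready={F} → run F
t=7: (idle)
t=8: (idle)
t=9: (idle)

context switches = 2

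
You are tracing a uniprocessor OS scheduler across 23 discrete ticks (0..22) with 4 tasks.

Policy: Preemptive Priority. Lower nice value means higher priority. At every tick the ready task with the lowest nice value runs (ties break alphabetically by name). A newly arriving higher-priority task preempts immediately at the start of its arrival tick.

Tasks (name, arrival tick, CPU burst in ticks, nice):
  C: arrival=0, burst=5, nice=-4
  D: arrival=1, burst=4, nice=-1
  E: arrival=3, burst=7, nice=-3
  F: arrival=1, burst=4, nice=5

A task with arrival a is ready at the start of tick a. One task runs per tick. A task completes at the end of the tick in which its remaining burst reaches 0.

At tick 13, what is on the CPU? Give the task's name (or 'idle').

running at tick 13 = D

t=0: ready={C} → run C
t=1: ready={C,D,F} → run C
t=2: ready={C,D,F} → run C
t=3: ready={C,D,E,F} → run C
t=4: ready={C,D,E,F} → run C
t=5: ready={D,E,F} → run E
t=6: ready={D,E,F} → run E
t=7: ready={D,E,F} → run E
t=8: ready={D,E,F} → run E
t=9: ready={D,E,F} → run E
t=10: ready={D,E,F} → run E
t=11: ready={D,E,F} → run E
t=12: ready={D,F} → run D
t=13: ready={D,F} → run D
t=14: ready={D,F} → run D
t=15: ready={D,F} → run D
t=16: ready={F} → run F
t=17: ready={F} → run F
t=18: ready={F} → run F
t=19: ready={F} → run F
t=20: (idle)
t=21: (idle)
t=22: (idle)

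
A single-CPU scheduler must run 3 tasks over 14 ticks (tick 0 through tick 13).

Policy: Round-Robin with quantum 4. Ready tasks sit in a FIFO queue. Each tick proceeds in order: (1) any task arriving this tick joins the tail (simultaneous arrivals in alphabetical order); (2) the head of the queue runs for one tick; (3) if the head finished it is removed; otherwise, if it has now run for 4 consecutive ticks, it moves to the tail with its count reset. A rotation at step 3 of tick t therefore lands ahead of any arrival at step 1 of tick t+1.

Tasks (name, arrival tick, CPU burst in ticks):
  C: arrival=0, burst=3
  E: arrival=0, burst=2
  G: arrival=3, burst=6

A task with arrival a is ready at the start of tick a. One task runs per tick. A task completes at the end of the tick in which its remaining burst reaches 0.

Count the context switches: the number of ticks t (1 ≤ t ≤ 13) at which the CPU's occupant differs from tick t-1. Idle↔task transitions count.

t=0: queue=[C,E] q_used=0 → run C
t=1: queue=[C,E] q_used=1 → run C
t=2: queue=[C,E] q_used=2 → run C
t=3: queue=[E,G] q_used=0 → run E
t=4: queue=[E,G] q_used=1 → run E
t=5: queue=[G] q_used=0 → run G
t=6: queue=[G] q_used=1 → run G
t=7: queue=[G] q_used=2 → run G
t=8: queue=[G] q_used=3 → run G
t=9: queue=[G] q_used=0 → run G
t=10: queue=[G] q_used=1 → run G
t=11: (idle)
t=12: (idle)
t=13: (idle)

context switches = 3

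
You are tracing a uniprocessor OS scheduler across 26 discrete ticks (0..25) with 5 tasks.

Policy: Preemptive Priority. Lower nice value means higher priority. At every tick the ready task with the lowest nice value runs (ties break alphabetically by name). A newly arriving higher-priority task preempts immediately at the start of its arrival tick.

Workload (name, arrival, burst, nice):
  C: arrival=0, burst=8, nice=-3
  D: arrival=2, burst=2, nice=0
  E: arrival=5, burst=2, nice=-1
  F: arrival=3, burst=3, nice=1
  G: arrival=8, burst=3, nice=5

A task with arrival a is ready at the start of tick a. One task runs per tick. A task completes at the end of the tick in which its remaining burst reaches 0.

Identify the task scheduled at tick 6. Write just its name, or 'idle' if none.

running at tick 6 = C

t=0: ready={C} → run C
t=1: ready={C} → run C
t=2: ready={C,D} → run C
t=3: ready={C,D,F} → run C
t=4: ready={C,D,F} → run C
t=5: ready={C,D,E,F} → run C
t=6: ready={C,D,E,F} → run C
t=7: ready={C,D,E,F} → run C
t=8: ready={D,E,F,G} → run E
t=9: ready={D,E,F,G} → run E
t=10: ready={D,F,G} → run D
t=11: ready={D,F,G} → run D
t=12: ready={F,G} → run F
t=13: ready={F,G} → run F
t=14: ready={F,G} → run F
t=15: ready={G} → run G
t=16: ready={G} → run G
t=17: ready={G} → run G
t=18: (idle)
t=19: (idle)
t=20: (idle)
t=21: (idle)
t=22: (idle)
t=23: (idle)
t=24: (idle)
t=25: (idle)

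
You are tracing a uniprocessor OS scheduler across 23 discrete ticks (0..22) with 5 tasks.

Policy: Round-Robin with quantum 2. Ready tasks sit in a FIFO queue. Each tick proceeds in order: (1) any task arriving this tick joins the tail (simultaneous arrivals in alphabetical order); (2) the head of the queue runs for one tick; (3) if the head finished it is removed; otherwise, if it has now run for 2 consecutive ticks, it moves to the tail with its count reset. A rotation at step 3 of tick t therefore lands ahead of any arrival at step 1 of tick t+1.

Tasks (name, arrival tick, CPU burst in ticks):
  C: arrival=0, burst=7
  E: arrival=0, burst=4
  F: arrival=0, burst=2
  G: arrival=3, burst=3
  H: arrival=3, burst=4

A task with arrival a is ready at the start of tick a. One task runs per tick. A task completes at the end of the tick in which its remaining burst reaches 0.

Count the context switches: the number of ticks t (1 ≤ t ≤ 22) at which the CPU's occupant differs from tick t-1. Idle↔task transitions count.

context switches = 11

t=0: queue=[C,E,F] q_used=0 → run C
t=1: queue=[C,E,F] q_used=1 → run C
t=2: queue=[E,F,C] q_used=0 → run E
t=3: queue=[E,F,C,G,H] q_used=1 → run E
t=4: queue=[F,C,G,H,E] q_used=0 → run F
t=5: queue=[F,C,G,H,E] q_used=1 → run F
t=6: queue=[C,G,H,E] q_used=0 → run C
t=7: queue=[C,G,H,E] q_used=1 → run C
t=8: queue=[G,H,E,C] q_used=0 → run G
t=9: queue=[G,H,E,C] q_used=1 → run G
t=10: queue=[H,E,C,G] q_used=0 → run H
t=11: queue=[H,E,C,G] q_used=1 → run H
t=12: queue=[E,C,G,H] q_used=0 → run E
t=13: queue=[E,C,G,H] q_used=1 → run E
t=14: queue=[C,G,H] q_used=0 → run C
t=15: queue=[C,G,H] q_used=1 → run C
t=16: queue=[G,H,C] q_used=0 → run G
t=17: queue=[H,C] q_used=0 → run H
t=18: queue=[H,C] q_used=1 → run H
t=19: queue=[C] q_used=0 → run C
t=20: (idle)
t=21: (idle)
t=22: (idle)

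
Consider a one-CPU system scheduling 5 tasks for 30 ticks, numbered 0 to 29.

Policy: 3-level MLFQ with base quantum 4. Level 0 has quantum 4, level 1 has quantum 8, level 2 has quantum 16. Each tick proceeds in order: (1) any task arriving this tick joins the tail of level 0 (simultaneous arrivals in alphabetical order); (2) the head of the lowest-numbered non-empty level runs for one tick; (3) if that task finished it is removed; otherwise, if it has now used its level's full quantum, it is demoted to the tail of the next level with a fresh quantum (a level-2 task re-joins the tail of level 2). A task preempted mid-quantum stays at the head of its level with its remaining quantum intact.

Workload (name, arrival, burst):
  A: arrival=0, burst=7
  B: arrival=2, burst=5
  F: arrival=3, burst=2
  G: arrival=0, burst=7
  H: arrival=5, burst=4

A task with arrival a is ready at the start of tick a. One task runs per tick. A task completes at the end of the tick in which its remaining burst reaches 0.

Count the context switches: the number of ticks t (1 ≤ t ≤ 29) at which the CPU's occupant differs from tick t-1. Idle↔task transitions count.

context switches = 8

t=0: L0/L1/L2 = AG/-/- → run A
t=1: L0/L1/L2 = AG/-/- → run A
t=2: L0/L1/L2 = AGB/-/- → run A
t=3: L0/L1/L2 = AGBF/-/- → run A
t=4: L0/L1/L2 = GBF/A/- → run G
t=5: L0/L1/L2 = GBFH/A/- → run G
t=6: L0/L1/L2 = GBFH/A/- → run G
t=7: L0/L1/L2 = GBFH/A/- → run G
t=8: L0/L1/L2 = BFH/AG/- → run B
t=9: L0/L1/L2 = BFH/AG/- → run B
t=10: L0/L1/L2 = BFH/AG/- → run B
t=11: L0/L1/L2 = BFH/AG/- → run B
t=12: L0/L1/L2 = FH/AGB/- → run F
t=13: L0/L1/L2 = FH/AGB/- → run F
t=14: L0/L1/L2 = H/AGB/- → run H
t=15: L0/L1/L2 = H/AGB/- → run H
t=16: L0/L1/L2 = H/AGB/- → run H
t=17: L0/L1/L2 = H/AGB/- → run H
t=18: L0/L1/L2 = -/AGB/- → run A
t=19: L0/L1/L2 = -/AGB/- → run A
t=20: L0/L1/L2 = -/AGB/- → run A
t=21: L0/L1/L2 = -/GB/- → run G
t=22: L0/L1/L2 = -/GB/- → run G
t=23: L0/L1/L2 = -/GB/- → run G
t=24: L0/L1/L2 = -/B/- → run B
t=25: (idle)
t=26: (idle)
t=27: (idle)
t=28: (idle)
t=29: (idle)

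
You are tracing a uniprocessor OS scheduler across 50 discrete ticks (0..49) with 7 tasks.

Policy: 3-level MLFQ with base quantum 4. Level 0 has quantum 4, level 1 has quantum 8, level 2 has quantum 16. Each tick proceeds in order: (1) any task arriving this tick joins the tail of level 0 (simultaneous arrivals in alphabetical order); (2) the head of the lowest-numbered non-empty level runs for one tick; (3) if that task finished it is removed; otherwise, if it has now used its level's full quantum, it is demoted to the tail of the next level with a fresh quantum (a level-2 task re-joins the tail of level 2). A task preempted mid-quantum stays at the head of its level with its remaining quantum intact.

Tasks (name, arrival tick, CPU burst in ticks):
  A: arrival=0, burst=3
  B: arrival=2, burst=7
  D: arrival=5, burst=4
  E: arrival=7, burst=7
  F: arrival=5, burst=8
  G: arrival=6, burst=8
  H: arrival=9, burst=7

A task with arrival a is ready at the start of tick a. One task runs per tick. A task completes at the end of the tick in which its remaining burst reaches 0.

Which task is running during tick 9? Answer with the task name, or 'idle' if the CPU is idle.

t=0: L0/L1/L2 = A/-/- → run A
t=1: L0/L1/L2 = A/-/- → run A
t=2: L0/L1/L2 = AB/-/- → run A
t=3: L0/L1/L2 = B/-/- → run B
t=4: L0/L1/L2 = B/-/- → run B
t=5: L0/L1/L2 = BDF/-/- → run B
t=6: L0/L1/L2 = BDFG/-/- → run B
t=7: L0/L1/L2 = DFGE/B/- → run D
t=8: L0/L1/L2 = DFGE/B/- → run D
t=9: L0/L1/L2 = DFGEH/B/- → run D
t=10: L0/L1/L2 = DFGEH/B/- → run D
t=11: L0/L1/L2 = FGEH/B/- → run F
t=12: L0/L1/L2 = FGEH/B/- → run F
t=13: L0/L1/L2 = FGEH/B/- → run F
t=14: L0/L1/L2 = FGEH/B/- → run F
t=15: L0/L1/L2 = GEH/BF/- → run G
t=16: L0/L1/L2 = GEH/BF/- → run G
t=17: L0/L1/L2 = GEH/BF/- → run G
t=18: L0/L1/L2 = GEH/BF/- → run G
t=19: L0/L1/L2 = EH/BFG/- → run E
t=20: L0/L1/L2 = EH/BFG/- → run E
t=21: L0/L1/L2 = EH/BFG/- → run E
t=22: L0/L1/L2 = EH/BFG/- → run E
t=23: L0/L1/L2 = H/BFGE/- → run H
t=24: L0/L1/L2 = H/BFGE/- → run H
t=25: L0/L1/L2 = H/BFGE/- → run H
t=26: L0/L1/L2 = H/BFGE/- → run H
t=27: L0/L1/L2 = -/BFGEH/- → run B
t=28: L0/L1/L2 = -/BFGEH/- → run B
t=29: L0/L1/L2 = -/BFGEH/- → run B
t=30: L0/L1/L2 = -/FGEH/- → run F
t=31: L0/L1/L2 = -/FGEH/- → run F
t=32: L0/L1/L2 = -/FGEH/- → run F
t=33: L0/L1/L2 = -/FGEH/- → run F
t=34: L0/L1/L2 = -/GEH/- → run G
t=35: L0/L1/L2 = -/GEH/- → run G
t=36: L0/L1/L2 = -/GEH/- → run G
t=37: L0/L1/L2 = -/GEH/- → run G
t=38: L0/L1/L2 = -/EH/- → run E
t=39: L0/L1/L2 = -/EH/- → run E
t=40: L0/L1/L2 = -/EH/- → run E
t=41: L0/L1/L2 = -/H/- → run H
t=42: L0/L1/L2 = -/H/- → run H
t=43: L0/L1/L2 = -/H/- → run H
t=44: (idle)
t=45: (idle)
t=46: (idle)
t=47: (idle)
t=48: (idle)
t=49: (idle)

running at tick 9 = D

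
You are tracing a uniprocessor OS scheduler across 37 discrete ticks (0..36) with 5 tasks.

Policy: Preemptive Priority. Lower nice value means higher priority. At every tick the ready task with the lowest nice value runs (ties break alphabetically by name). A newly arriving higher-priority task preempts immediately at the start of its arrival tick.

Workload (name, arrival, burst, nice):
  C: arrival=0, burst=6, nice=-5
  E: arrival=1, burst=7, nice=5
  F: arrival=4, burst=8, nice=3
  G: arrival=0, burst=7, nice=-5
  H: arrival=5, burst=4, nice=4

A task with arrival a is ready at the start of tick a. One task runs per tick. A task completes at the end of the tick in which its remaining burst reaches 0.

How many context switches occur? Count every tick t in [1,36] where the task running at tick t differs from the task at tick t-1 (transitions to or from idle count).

context switches = 5

t=0: ready={C,G} → run C
t=1: ready={C,E,G} → run C
t=2: ready={C,E,G} → run C
t=3: ready={C,E,G} → run C
t=4: ready={C,E,F,G} → run C
t=5: ready={C,E,F,G,H} → run C
t=6: ready={E,F,G,H} → run G
t=7: ready={E,F,G,H} → run G
t=8: ready={E,F,G,H} → run G
t=9: ready={E,F,G,H} → run G
t=10: ready={E,F,G,H} → run G
t=11: ready={E,F,G,H} → run G
t=12: ready={E,F,G,H} → run G
t=13: ready={E,F,H} → run F
t=14: ready={E,F,H} → run F
t=15: ready={E,F,H} → run F
t=16: ready={E,F,H} → run F
t=17: ready={E,F,H} → run F
t=18: ready={E,F,H} → run F
t=19: ready={E,F,H} → run F
t=20: ready={E,F,H} → run F
t=21: ready={E,H} → run H
t=22: ready={E,H} → run H
t=23: ready={E,H} → run H
t=24: ready={E,H} → run H
t=25: ready={E} → run E
t=26: ready={E} → run E
t=27: ready={E} → run E
t=28: ready={E} → run E
t=29: ready={E} → run E
t=30: ready={E} → run E
t=31: ready={E} → run E
t=32: (idle)
t=33: (idle)
t=34: (idle)
t=35: (idle)
t=36: (idle)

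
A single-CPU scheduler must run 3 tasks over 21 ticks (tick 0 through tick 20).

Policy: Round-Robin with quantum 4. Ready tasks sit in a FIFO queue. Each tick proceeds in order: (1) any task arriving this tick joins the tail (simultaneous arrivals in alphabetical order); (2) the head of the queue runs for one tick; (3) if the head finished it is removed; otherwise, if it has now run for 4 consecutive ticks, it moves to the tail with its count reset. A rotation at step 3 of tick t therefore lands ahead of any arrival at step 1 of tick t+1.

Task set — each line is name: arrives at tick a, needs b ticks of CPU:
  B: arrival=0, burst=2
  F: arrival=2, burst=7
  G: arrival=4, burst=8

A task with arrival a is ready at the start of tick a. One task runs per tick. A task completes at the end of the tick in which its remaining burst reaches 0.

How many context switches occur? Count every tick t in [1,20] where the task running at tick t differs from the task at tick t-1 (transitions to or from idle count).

t=0: queue=[B] q_used=0 → run B
t=1: queue=[B] q_used=1 → run B
t=2: queue=[F] q_used=0 → run F
t=3: queue=[F] q_used=1 → run F
t=4: queue=[F,G] q_used=2 → run F
t=5: queue=[F,G] q_used=3 → run F
t=6: queue=[G,F] q_used=0 → run G
t=7: queue=[G,F] q_used=1 → run G
t=8: queue=[G,F] q_used=2 → run G
t=9: queue=[G,F] q_used=3 → run G
t=10: queue=[F,G] q_used=0 → run F
t=11: queue=[F,G] q_used=1 → run F
t=12: queue=[F,G] q_used=2 → run F
t=13: queue=[G] q_used=0 → run G
t=14: queue=[G] q_used=1 → run G
t=15: queue=[G] q_used=2 → run G
t=16: queue=[G] q_used=3 → run G
t=17: (idle)
t=18: (idle)
t=19: (idle)
t=20: (idle)

context switches = 5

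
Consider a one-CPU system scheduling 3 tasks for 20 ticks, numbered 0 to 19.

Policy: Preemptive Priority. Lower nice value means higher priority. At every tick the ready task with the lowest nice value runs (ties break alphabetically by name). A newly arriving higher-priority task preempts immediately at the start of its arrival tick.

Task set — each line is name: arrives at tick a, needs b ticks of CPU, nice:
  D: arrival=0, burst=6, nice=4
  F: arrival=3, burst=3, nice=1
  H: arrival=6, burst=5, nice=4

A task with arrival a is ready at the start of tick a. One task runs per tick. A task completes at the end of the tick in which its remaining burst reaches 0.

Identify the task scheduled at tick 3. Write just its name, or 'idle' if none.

t=0: ready={D} → run D
t=1: ready={D} → run D
t=2: ready={D} → run D
t=3: ready={D,F} → run F
t=4: ready={D,F} → run F
t=5: ready={D,F} → run F
t=6: ready={D,H} → run D
t=7: ready={D,H} → run D
t=8: ready={D,H} → run D
t=9: ready={H} → run H
t=10: ready={H} → run H
t=11: ready={H} → run H
t=12: ready={H} → run H
t=13: ready={H} → run H
t=14: (idle)
t=15: (idle)
t=16: (idle)
t=17: (idle)
t=18: (idle)
t=19: (idle)

running at tick 3 = F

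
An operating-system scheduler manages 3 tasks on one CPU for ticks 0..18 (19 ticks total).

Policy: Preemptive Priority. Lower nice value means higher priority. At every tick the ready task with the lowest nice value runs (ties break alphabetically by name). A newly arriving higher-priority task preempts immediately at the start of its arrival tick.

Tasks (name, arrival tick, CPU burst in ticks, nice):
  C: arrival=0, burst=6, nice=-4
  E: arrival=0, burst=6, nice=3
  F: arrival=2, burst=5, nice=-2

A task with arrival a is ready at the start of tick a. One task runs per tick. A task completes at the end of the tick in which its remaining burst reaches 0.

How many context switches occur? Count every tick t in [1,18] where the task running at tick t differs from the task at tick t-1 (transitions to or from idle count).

t=0: ready={C,E} → run C
t=1: ready={C,E} → run C
t=2: ready={C,E,F} → run C
t=3: ready={C,E,F} → run C
t=4: ready={C,E,F} → run C
t=5: ready={C,E,F} → run C
t=6: ready={E,F} → run F
t=7: ready={E,F} → run F
t=8: ready={E,F} → run F
t=9: ready={E,F} → run F
t=10: ready={E,F} → run F
t=11: ready={E} → run E
t=12: ready={E} → run E
t=13: ready={E} → run E
t=14: ready={E} → run E
t=15: ready={E} → run E
t=16: ready={E} → run E
t=17: (idle)
t=18: (idle)

context switches = 3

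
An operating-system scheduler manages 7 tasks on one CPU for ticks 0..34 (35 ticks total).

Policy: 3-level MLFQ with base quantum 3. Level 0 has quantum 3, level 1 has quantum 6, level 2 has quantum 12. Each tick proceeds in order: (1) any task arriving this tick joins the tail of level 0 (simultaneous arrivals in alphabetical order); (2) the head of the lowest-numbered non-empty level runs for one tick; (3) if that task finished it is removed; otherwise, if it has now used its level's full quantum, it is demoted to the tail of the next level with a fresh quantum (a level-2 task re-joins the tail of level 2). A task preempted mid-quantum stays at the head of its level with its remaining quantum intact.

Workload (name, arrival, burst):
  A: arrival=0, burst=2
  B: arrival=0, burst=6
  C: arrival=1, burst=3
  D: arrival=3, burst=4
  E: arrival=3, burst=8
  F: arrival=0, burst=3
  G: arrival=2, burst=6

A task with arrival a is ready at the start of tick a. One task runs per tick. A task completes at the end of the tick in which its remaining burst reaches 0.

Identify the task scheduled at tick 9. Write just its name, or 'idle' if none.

t=0: L0/L1/L2 = ABF/-/- → run A
t=1: L0/L1/L2 = ABFC/-/- → run A
t=2: L0/L1/L2 = BFCG/-/- → run B
t=3: L0/L1/L2 = BFCGDE/-/- → run B
t=4: L0/L1/L2 = BFCGDE/-/- → run B
t=5: L0/L1/L2 = FCGDE/B/- → run F
t=6: L0/L1/L2 = FCGDE/B/- → run F
t=7: L0/L1/L2 = FCGDE/B/- → run F
t=8: L0/L1/L2 = CGDE/B/- → run C
t=9: L0/L1/L2 = CGDE/B/- → run C
t=10: L0/L1/L2 = CGDE/B/- → run C
t=11: L0/L1/L2 = GDE/B/- → run G
t=12: L0/L1/L2 = GDE/B/- → run G
t=13: L0/L1/L2 = GDE/B/- → run G
t=14: L0/L1/L2 = DE/BG/- → run D
t=15: L0/L1/L2 = DE/BG/- → run D
t=16: L0/L1/L2 = DE/BG/- → run D
t=17: L0/L1/L2 = E/BGD/- → run E
t=18: L0/L1/L2 = E/BGD/- → run E
t=19: L0/L1/L2 = E/BGD/- → run E
t=20: L0/L1/L2 = -/BGDE/- → run B
t=21: L0/L1/L2 = -/BGDE/- → run B
t=22: L0/L1/L2 = -/BGDE/- → run B
t=23: L0/L1/L2 = -/GDE/- → run G
t=24: L0/L1/L2 = -/GDE/- → run G
t=25: L0/L1/L2 = -/GDE/- → run G
t=26: L0/L1/L2 = -/DE/- → run D
t=27: L0/L1/L2 = -/E/- → run E
t=28: L0/L1/L2 = -/E/- → run E
t=29: L0/L1/L2 = -/E/- → run E
t=30: L0/L1/L2 = -/E/- → run E
t=31: L0/L1/L2 = -/E/- → run E
t=32: (idle)
t=33: (idle)
t=34: (idle)

running at tick 9 = C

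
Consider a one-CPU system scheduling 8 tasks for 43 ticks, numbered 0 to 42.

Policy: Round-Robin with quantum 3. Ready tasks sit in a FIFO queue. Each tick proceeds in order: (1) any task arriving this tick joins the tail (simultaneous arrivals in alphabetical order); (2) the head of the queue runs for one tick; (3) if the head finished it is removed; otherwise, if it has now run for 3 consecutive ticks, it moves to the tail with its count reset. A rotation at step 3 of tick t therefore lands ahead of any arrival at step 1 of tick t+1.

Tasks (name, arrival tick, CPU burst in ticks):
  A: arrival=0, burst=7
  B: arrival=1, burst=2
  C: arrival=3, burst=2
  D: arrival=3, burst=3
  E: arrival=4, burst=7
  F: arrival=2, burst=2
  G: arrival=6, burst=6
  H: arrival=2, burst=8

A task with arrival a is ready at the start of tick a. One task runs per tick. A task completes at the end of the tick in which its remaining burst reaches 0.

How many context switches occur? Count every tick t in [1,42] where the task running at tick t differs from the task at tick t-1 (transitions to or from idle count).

context switches = 15

t=0: queue=[A] q_used=0 → run A
t=1: queue=[A,B] q_used=1 → run A
t=2: queue=[A,B,F,H] q_used=2 → run A
t=3: queue=[B,F,H,A,C,D] q_used=0 → run B
t=4: queue=[B,F,H,A,C,D,E] q_used=1 → run B
t=5: queue=[F,H,A,C,D,E] q_used=0 → run F
t=6: queue=[F,H,A,C,D,E,G] q_used=1 → run F
t=7: queue=[H,A,C,D,E,G] q_used=0 → run H
t=8: queue=[H,A,C,D,E,G] q_used=1 → run H
t=9: queue=[H,A,C,D,E,G] q_used=2 → run H
t=10: queue=[A,C,D,E,G,H] q_used=0 → run A
t=11: queue=[A,C,D,E,G,H] q_used=1 → run A
t=12: queue=[A,C,D,E,G,H] q_used=2 → run A
t=13: queue=[C,D,E,G,H,A] q_used=0 → run C
t=14: queue=[C,D,E,G,H,A] q_used=1 → run C
t=15: queue=[D,E,G,H,A] q_used=0 → run D
t=16: queue=[D,E,G,H,A] q_used=1 → run D
t=17: queue=[D,E,G,H,A] q_used=2 → run D
t=18: queue=[E,G,H,A] q_used=0 → run E
t=19: queue=[E,G,H,A] q_used=1 → run E
t=20: queue=[E,G,H,A] q_used=2 → run E
t=21: queue=[G,H,A,E] q_used=0 → run G
t=22: queue=[G,H,A,E] q_used=1 → run G
t=23: queue=[G,H,A,E] q_used=2 → run G
t=24: queue=[H,A,E,G] q_used=0 → run H
t=25: queue=[H,A,E,G] q_used=1 → run H
t=26: queue=[H,A,E,G] q_used=2 → run H
t=27: queue=[A,E,G,H] q_used=0 → run A
t=28: queue=[E,G,H] q_used=0 → run E
t=29: queue=[E,G,H] q_used=1 → run E
t=30: queue=[E,G,H] q_used=2 → run E
t=31: queue=[G,H,E] q_used=0 → run G
t=32: queue=[G,H,E] q_used=1 → run G
t=33: queue=[G,H,E] q_used=2 → run G
t=34: queue=[H,E] q_used=0 → run H
t=35: queue=[H,E] q_used=1 → run H
t=36: queue=[E] q_used=0 → run E
t=37: (idle)
t=38: (idle)
t=39: (idle)
t=40: (idle)
t=41: (idle)
t=42: (idle)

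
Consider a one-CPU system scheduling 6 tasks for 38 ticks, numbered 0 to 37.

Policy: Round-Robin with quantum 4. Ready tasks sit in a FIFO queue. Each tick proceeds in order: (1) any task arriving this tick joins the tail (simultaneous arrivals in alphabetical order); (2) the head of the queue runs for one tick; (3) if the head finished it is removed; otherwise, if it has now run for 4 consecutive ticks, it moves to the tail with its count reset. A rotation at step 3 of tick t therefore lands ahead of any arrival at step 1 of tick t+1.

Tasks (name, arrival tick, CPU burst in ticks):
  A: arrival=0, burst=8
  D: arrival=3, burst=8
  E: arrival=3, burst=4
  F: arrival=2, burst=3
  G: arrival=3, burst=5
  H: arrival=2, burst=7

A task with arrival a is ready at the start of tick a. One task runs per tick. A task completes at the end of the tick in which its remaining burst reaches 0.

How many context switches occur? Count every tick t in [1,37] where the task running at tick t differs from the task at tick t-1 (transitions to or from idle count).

t=0: queue=[A] q_used=0 → run A
t=1: queue=[A] q_used=1 → run A
t=2: queue=[A,F,H] q_used=2 → run A
t=3: queue=[A,F,H,D,E,G] q_used=3 → run A
t=4: queue=[F,H,D,E,G,A] q_used=0 → run F
t=5: queue=[F,H,D,E,G,A] q_used=1 → run F
t=6: queue=[F,H,D,E,G,A] q_used=2 → run F
t=7: queue=[H,D,E,G,A] q_used=0 → run H
t=8: queue=[H,D,E,G,A] q_used=1 → run H
t=9: queue=[H,D,E,G,A] q_used=2 → run H
t=10: queue=[H,D,E,G,A] q_used=3 → run H
t=11: queue=[D,E,G,A,H] q_used=0 → run D
t=12: queue=[D,E,G,A,H] q_used=1 → run D
t=13: queue=[D,E,G,A,H] q_used=2 → run D
t=14: queue=[D,E,G,A,H] q_used=3 → run D
t=15: queue=[E,G,A,H,D] q_used=0 → run E
t=16: queue=[E,G,A,H,D] q_used=1 → run E
t=17: queue=[E,G,A,H,D] q_used=2 → run E
t=18: queue=[E,G,A,H,D] q_used=3 → run E
t=19: queue=[G,A,H,D] q_used=0 → run G
t=20: queue=[G,A,H,D] q_used=1 → run G
t=21: queue=[G,A,H,D] q_used=2 → run G
t=22: queue=[G,A,H,D] q_used=3 → run G
t=23: queue=[A,H,D,G] q_used=0 → run A
t=24: queue=[A,H,D,G] q_used=1 → run A
t=25: queue=[A,H,D,G] q_used=2 → run A
t=26: queue=[A,H,D,G] q_used=3 → run A
t=27: queue=[H,D,G] q_used=0 → run H
t=28: queue=[H,D,G] q_used=1 → run H
t=29: queue=[H,D,G] q_used=2 → run H
t=30: queue=[D,G] q_used=0 → run D
t=31: queue=[D,G] q_used=1 → run D
t=32: queue=[D,G] q_used=2 → run D
t=33: queue=[D,G] q_used=3 → run D
t=34: queue=[G] q_used=0 → run G
t=35: (idle)
t=36: (idle)
t=37: (idle)

context switches = 10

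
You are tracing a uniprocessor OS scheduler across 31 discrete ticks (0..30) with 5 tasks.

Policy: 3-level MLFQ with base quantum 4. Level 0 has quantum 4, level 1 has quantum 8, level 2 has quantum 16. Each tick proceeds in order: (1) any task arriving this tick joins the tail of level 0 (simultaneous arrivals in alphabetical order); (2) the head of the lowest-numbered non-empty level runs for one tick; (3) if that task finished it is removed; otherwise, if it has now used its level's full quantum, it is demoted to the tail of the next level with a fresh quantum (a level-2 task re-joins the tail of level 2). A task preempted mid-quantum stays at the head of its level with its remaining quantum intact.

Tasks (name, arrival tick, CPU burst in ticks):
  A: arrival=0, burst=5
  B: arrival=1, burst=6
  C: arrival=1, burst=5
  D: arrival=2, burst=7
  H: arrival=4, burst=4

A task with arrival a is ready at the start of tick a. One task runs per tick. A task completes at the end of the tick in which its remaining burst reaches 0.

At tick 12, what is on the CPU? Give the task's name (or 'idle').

t=0: L0/L1/L2 = A/-/- → run A
t=1: L0/L1/L2 = ABC/-/- → run A
t=2: L0/L1/L2 = ABCD/-/- → run A
t=3: L0/L1/L2 = ABCD/-/- → run A
t=4: L0/L1/L2 = BCDH/A/- → run B
t=5: L0/L1/L2 = BCDH/A/- → run B
t=6: L0/L1/L2 = BCDH/A/- → run B
t=7: L0/L1/L2 = BCDH/A/- → run B
t=8: L0/L1/L2 = CDH/AB/- → run C
t=9: L0/L1/L2 = CDH/AB/- → run C
t=10: L0/L1/L2 = CDH/AB/- → run C
t=11: L0/L1/L2 = CDH/AB/- → run C
t=12: L0/L1/L2 = DH/ABC/- → run D
t=13: L0/L1/L2 = DH/ABC/- → run D
t=14: L0/L1/L2 = DH/ABC/- → run D
t=15: L0/L1/L2 = DH/ABC/- → run D
t=16: L0/L1/L2 = H/ABCD/- → run H
t=17: L0/L1/L2 = H/ABCD/- → run H
t=18: L0/L1/L2 = H/ABCD/- → run H
t=19: L0/L1/L2 = H/ABCD/- → run H
t=20: L0/L1/L2 = -/ABCD/- → run A
t=21: L0/L1/L2 = -/BCD/- → run B
t=22: L0/L1/L2 = -/BCD/- → run B
t=23: L0/L1/L2 = -/CD/- → run C
t=24: L0/L1/L2 = -/D/- → run D
t=25: L0/L1/L2 = -/D/- → run D
t=26: L0/L1/L2 = -/D/- → run D
t=27: (idle)
t=28: (idle)
t=29: (idle)
t=30: (idle)

running at tick 12 = D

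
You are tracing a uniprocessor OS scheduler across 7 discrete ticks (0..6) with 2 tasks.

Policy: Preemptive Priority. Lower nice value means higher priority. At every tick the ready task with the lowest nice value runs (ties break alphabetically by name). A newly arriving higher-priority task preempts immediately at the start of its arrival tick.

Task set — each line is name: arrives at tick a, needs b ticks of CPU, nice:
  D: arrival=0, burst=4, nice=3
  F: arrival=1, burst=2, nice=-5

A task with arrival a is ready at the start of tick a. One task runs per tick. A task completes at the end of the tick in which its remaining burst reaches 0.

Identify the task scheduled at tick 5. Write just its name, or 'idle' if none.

t=0: ready={D} → run D
t=1: ready={D,F} → run F
t=2: ready={D,F} → run F
t=3: ready={D} → run D
t=4: ready={D} → run D
t=5: ready={D} → run D
t=6: (idle)

running at tick 5 = D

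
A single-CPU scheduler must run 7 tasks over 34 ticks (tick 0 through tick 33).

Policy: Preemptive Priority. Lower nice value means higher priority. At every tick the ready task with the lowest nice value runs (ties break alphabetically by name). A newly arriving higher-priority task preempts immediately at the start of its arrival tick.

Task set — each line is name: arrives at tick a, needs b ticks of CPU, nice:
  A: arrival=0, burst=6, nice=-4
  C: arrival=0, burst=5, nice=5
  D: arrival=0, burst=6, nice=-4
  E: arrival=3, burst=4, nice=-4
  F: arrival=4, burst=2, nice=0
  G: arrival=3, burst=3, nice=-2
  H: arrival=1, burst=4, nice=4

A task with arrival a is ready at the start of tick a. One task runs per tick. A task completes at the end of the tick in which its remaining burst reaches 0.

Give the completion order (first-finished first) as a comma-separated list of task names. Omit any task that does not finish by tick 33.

t=0: ready={A,C,D} → run A
t=1: ready={A,C,D,H} → run A
t=2: ready={A,C,D,H} → run A
t=3: ready={A,C,D,E,G,H} → run A
t=4: ready={A,C,D,E,F,G,H} → run A
t=5: ready={A,C,D,E,F,G,H} → run A
t=6: ready={C,D,E,F,G,H} → run D
t=7: ready={C,D,E,F,G,H} → run D
t=8: ready={C,D,E,F,G,H} → run D
t=9: ready={C,D,E,F,G,H} → run D
t=10: ready={C,D,E,F,G,H} → run D
t=11: ready={C,D,E,F,G,H} → run D
t=12: ready={C,E,F,G,H} → run E
t=13: ready={C,E,F,G,H} → run E
t=14: ready={C,E,F,G,H} → run E
t=15: ready={C,E,F,G,H} → run E
t=16: ready={C,F,G,H} → run G
t=17: ready={C,F,G,H} → run G
t=18: ready={C,F,G,H} → run G
t=19: ready={C,F,H} → run F
t=20: ready={C,F,H} → run F
t=21: ready={C,H} → run H
t=22: ready={C,H} → run H
t=23: ready={C,H} → run H
t=24: ready={C,H} → run H
t=25: ready={C} → run C
t=26: ready={C} → run C
t=27: ready={C} → run C
t=28: ready={C} → run C
t=29: ready={C} → run C
t=30: (idle)
t=31: (idle)
t=32: (idle)
t=33: (idle)

completion order = A, D, E, G, F, H, C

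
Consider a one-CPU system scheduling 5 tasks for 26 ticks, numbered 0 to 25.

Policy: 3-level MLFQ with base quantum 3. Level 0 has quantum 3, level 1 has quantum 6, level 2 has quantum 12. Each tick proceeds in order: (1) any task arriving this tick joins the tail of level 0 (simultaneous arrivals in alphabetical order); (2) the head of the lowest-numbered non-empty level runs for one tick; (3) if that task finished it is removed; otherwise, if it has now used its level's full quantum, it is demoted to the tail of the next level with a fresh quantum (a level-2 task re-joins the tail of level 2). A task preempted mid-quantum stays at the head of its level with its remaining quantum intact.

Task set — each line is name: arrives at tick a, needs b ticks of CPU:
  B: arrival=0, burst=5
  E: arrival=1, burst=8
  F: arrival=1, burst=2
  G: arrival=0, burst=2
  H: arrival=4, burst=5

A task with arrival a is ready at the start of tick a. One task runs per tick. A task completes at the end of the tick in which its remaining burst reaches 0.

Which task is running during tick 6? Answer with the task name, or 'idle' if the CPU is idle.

running at tick 6 = E

t=0: L0/L1/L2 = BG/-/- → run B
t=1: L0/L1/L2 = BGEF/-/- → run B
t=2: L0/L1/L2 = BGEF/-/- → run B
t=3: L0/L1/L2 = GEF/B/- → run G
t=4: L0/L1/L2 = GEFH/B/- → run G
t=5: L0/L1/L2 = EFH/B/- → run E
t=6: L0/L1/L2 = EFH/B/- → run E
t=7: L0/L1/L2 = EFH/B/- → run E
t=8: L0/L1/L2 = FH/BE/- → run F
t=9: L0/L1/L2 = FH/BE/- → run F
t=10: L0/L1/L2 = H/BE/- → run H
t=11: L0/L1/L2 = H/BE/- → run H
t=12: L0/L1/L2 = H/BE/- → run H
t=13: L0/L1/L2 = -/BEH/- → run B
t=14: L0/L1/L2 = -/BEH/- → run B
t=15: L0/L1/L2 = -/EH/- → run E
t=16: L0/L1/L2 = -/EH/- → run E
t=17: L0/L1/L2 = -/EH/- → run E
t=18: L0/L1/L2 = -/EH/- → run E
t=19: L0/L1/L2 = -/EH/- → run E
t=20: L0/L1/L2 = -/H/- → run H
t=21: L0/L1/L2 = -/H/- → run H
t=22: (idle)
t=23: (idle)
t=24: (idle)
t=25: (idle)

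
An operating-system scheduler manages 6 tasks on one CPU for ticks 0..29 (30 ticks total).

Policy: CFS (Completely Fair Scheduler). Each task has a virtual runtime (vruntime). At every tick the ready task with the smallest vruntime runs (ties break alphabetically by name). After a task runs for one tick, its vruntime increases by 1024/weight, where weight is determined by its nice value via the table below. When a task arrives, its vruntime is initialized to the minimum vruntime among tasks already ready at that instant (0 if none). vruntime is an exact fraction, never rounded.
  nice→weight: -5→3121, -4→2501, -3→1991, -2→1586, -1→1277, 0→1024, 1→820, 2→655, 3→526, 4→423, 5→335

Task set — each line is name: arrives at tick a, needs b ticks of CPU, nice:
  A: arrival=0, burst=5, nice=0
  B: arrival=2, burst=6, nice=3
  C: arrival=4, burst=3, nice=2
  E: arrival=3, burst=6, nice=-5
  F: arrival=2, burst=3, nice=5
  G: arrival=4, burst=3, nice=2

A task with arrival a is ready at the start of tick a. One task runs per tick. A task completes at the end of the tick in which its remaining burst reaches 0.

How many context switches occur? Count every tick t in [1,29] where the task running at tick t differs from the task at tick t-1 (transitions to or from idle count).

t=0: vr[A=0] → run A
t=1: vr[A=1] → run A
t=2: vr[A=2 B=2 F=2] → run A
t=3: vr[A=3 B=2 E=2 F=2] → run B
t=4: vr[A=3 B=1038/263 C=2 E=2 F=2 G=2] → run C
t=5: vr[A=3 B=1038/263 C=2334/655 E=2 F=2 G=2] → run E
t=6: vr[A=3 B=1038/263 C=2334/655 E=7266/3121 F=2 G=2] → run F
t=7: vr[A=3 B=1038/263 C=2334/655 E=7266/3121 F=1694/335 G=2] → run G
t=8: vr[A=3 B=1038/263 C=2334/655 E=7266/3121 F=1694/335 G=2334/655] → run E
t=9: vr[A=3 B=1038/263 C=2334/655 E=8290/3121 F=1694/335 G=2334/655] → run E
t=10: vr[A=3 B=1038/263 C=2334/655 E=9314/3121 F=1694/335 G=2334/655] → run E
t=11: vr[A=3 B=1038/263 C=2334/655 E=10338/3121 F=1694/335 G=2334/655] → run A
t=12: vr[A=4 B=1038/263 C=2334/655 E=10338/3121 F=1694/335 G=2334/655] → run E
t=13: vr[A=4 B=1038/263 C=2334/655 E=11362/3121 F=1694/335 G=2334/655] → run C
t=14: vr[A=4 B=1038/263 C=3358/655 E=11362/3121 F=1694/335 G=2334/655] → run G
t=15: vr[A=4 B=1038/263 C=3358/655 E=11362/3121 F=1694/335 G=3358/655] → run E
t=16: vr[A=4 B=1038/263 C=3358/655 F=1694/335 G=3358/655] → run B
t=17: vr[A=4 B=1550/263 C=3358/655 F=1694/335 G=3358/655] → run A
t=18: vr[B=1550/263 C=3358/655 F=1694/335 G=3358/655] → run F
t=19: vr[B=1550/263 C=3358/655 F=2718/335 G=3358/655] → run C
t=20: vr[B=1550/263 F=2718/335 G=3358/655] → run G
t=21: vr[B=1550/263 F=2718/335] → run B
t=22: vr[B=2062/263 F=2718/335] → run B
t=23: vr[B=2574/263 F=2718/335] → run F
t=24: vr[B=2574/263] → run B
t=25: vr[B=3086/263] → run B
t=26: (idle)
t=27: (idle)
t=28: (idle)
t=29: (idle)

context switches = 20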